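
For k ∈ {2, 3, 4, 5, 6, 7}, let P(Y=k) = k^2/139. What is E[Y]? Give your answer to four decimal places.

E[Y] = Σ y·P(Y=y)
 = 2·4/139 + 3·9/139 + 4·16/139 + 5·25/139 + 6·36/139 + 7·49/139
 = 8/139 + 27/139 + 64/139 + 125/139 + 216/139 + 343/139
 = 783/139

5.6331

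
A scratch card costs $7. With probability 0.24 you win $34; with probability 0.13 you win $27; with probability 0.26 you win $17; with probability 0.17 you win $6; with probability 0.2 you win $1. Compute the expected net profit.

10.31

E[payout] = 34·0.24 + 27·0.13 + 17·0.26 + 6·0.17 + 1·0.2
 = 8.16 + 3.51 + 4.42 + 1.02 + 0.2
 = 17.31
Net = 17.31 - 7 = 10.31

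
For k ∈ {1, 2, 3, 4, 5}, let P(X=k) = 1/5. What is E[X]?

3

E[X] = Σ x·P(X=x)
 = 1·1/5 + 2·1/5 + 3·1/5 + 4·1/5 + 5·1/5
 = 1/5 + 2/5 + 3/5 + 4/5 + 1
 = 3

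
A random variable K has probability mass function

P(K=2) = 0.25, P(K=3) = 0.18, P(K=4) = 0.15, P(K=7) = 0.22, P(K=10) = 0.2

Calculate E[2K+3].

E[2K+3] = Σ (2k+3)·P(K=k)
 = 7·0.25 + 9·0.18 + 11·0.15 + 17·0.22 + 23·0.2
 = 1.75 + 1.62 + 1.65 + 3.74 + 4.6
 = 13.36

13.36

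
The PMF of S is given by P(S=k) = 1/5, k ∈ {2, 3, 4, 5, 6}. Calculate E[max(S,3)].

4.2

E[max(S,3)] = Σ max(s,3)·P(S=s)
 = 3·1/5 + 3·1/5 + 4·1/5 + 5·1/5 + 6·1/5
 = 3/5 + 3/5 + 4/5 + 1 + 6/5
 = 21/5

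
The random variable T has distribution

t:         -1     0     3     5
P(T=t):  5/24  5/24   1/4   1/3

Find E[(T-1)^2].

7.375

E[(T-1)^2] = Σ (t-1)^2·P(T=t)
 = 4·5/24 + 1·5/24 + 4·1/4 + 16·1/3
 = 5/6 + 5/24 + 1 + 16/3
 = 59/8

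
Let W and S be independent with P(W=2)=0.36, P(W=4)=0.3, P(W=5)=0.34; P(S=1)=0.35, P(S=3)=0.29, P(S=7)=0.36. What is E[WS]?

13.5388

E[WS] = Σ_w Σ_s ws · P(W=w)P(S=s)
 = 2·0.126 + 6·0.1044 + 14·0.1296 + 4·0.105 + 12·0.087 + 28·0.108 + 5·0.119 + 15·0.0986 + 35·0.1224
 = 0.252 + 0.6264 + 1.8144 + 0.42 + 1.044 + 3.024 + 0.595 + 1.479 + 4.284
 = 13.5388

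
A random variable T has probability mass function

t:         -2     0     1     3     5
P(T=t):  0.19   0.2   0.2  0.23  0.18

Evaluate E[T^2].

7.53

E[T^2] = Σ t^2·P(T=t)
 = 4·0.19 + 0·0.2 + 1·0.2 + 9·0.23 + 25·0.18
 = 0.76 + 0 + 0.2 + 2.07 + 4.5
 = 7.53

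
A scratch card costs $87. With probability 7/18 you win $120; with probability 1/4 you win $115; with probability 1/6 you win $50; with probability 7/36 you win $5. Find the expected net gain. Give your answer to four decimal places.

-2.2778

E[payout] = 120·7/18 + 115·1/4 + 50·1/6 + 5·7/36
 = 140/3 + 115/4 + 25/3 + 35/36
 = 1525/18
Net = 1525/18 - 87 = -41/18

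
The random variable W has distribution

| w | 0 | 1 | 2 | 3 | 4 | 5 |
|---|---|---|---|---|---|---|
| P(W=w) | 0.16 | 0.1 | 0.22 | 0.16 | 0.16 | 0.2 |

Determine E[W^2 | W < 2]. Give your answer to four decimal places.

P(W < 2) = 0.16 + 0.1 = 0.26.
E[W^2 | W < 2] = [0·0.16 + 1·0.1] / 0.26
 = 0.1 / 0.26
 = 5/13

0.3846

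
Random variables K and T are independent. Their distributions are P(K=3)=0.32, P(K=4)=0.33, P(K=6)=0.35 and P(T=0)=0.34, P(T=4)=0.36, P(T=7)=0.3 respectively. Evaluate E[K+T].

E[K+T] = Σ_k Σ_t (k+t) · P(K=k)P(T=t)
 = 3·0.1088 + 7·0.1152 + 10·0.096 + 4·0.1122 + 8·0.1188 + 11·0.099 + 6·0.119 + 10·0.126 + 13·0.105
 = 0.3264 + 0.8064 + 0.96 + 0.4488 + 0.9504 + 1.089 + 0.714 + 1.26 + 1.365
 = 7.92

7.92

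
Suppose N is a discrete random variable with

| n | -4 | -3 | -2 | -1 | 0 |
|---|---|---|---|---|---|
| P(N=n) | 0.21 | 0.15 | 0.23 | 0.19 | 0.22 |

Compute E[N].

E[N] = Σ n·P(N=n)
 = (-4)·0.21 + (-3)·0.15 + (-2)·0.23 + (-1)·0.19 + 0·0.22
 = (-0.84) + (-0.45) + (-0.46) + (-0.19) + 0
 = -1.94

-1.94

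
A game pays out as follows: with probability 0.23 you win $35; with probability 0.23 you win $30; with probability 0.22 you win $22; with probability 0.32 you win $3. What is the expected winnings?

20.75

E[payout] = 35·0.23 + 30·0.23 + 22·0.22 + 3·0.32
 = 8.05 + 6.9 + 4.84 + 0.96
 = 20.75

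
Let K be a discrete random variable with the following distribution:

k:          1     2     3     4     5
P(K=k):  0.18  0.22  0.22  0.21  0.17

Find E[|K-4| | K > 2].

P(K > 2) = 0.22 + 0.21 + 0.17 = 0.6.
E[|K-4| | K > 2] = [1·0.22 + 0·0.21 + 1·0.17] / 0.6
 = 0.39 / 0.6
 = 13/20

0.65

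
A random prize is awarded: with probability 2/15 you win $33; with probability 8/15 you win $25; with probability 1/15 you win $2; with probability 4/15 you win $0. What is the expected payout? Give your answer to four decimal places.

E[payout] = 33·2/15 + 25·8/15 + 2·1/15 + 0·4/15
 = 22/5 + 40/3 + 2/15 + 0
 = 268/15

17.8667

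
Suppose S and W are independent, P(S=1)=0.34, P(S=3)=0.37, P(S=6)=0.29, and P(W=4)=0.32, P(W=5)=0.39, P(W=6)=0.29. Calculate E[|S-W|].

E[|S-W|] = Σ_s Σ_w |s-w| · P(S=s)P(W=w)
 = 3·0.1088 + 4·0.1326 + 5·0.0986 + 1·0.1184 + 2·0.1443 + 3·0.1073 + 2·0.0928 + 1·0.1131 + 0·0.0841
 = 0.3264 + 0.5304 + 0.493 + 0.1184 + 0.2886 + 0.3219 + 0.1856 + 0.1131 + 0
 = 2.3774

2.3774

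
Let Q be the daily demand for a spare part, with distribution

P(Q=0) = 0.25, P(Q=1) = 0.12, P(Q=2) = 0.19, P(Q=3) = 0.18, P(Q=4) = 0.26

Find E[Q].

2.08

E[Q] = Σ q·P(Q=q)
 = 0·0.25 + 1·0.12 + 2·0.19 + 3·0.18 + 4·0.26
 = 0 + 0.12 + 0.38 + 0.54 + 1.04
 = 2.08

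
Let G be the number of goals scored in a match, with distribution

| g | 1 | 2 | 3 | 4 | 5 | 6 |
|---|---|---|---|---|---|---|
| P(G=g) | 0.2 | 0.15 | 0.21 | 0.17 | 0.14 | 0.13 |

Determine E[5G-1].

E[5G-1] = Σ (5g-1)·P(G=g)
 = 4·0.2 + 9·0.15 + 14·0.21 + 19·0.17 + 24·0.14 + 29·0.13
 = 0.8 + 1.35 + 2.94 + 3.23 + 3.36 + 3.77
 = 15.45

15.45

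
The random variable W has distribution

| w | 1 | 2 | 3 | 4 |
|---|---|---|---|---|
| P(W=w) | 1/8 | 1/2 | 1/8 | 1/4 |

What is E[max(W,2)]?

E[max(W,2)] = Σ max(w,2)·P(W=w)
 = 2·1/8 + 2·1/2 + 3·1/8 + 4·1/4
 = 1/4 + 1 + 3/8 + 1
 = 21/8

2.625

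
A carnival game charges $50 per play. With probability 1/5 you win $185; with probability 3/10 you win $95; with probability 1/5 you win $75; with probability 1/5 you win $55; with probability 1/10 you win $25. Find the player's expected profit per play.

44

E[payout] = 185·1/5 + 95·3/10 + 75·1/5 + 55·1/5 + 25·1/10
 = 37 + 57/2 + 15 + 11 + 5/2
 = 94
Net = 94 - 50 = 44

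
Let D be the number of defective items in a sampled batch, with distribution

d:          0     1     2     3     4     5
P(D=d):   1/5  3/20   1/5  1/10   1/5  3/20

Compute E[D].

2.4

E[D] = Σ d·P(D=d)
 = 0·1/5 + 1·3/20 + 2·1/5 + 3·1/10 + 4·1/5 + 5·3/20
 = 0 + 3/20 + 2/5 + 3/10 + 4/5 + 3/4
 = 12/5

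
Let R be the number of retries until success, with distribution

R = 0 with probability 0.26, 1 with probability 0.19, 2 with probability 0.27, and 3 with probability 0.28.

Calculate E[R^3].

9.91

E[R^3] = Σ r^3·P(R=r)
 = 0·0.26 + 1·0.19 + 8·0.27 + 27·0.28
 = 0 + 0.19 + 2.16 + 7.56
 = 9.91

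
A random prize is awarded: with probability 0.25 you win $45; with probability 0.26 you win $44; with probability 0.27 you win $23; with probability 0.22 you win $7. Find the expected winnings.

30.44

E[payout] = 45·0.25 + 44·0.26 + 23·0.27 + 7·0.22
 = 11.25 + 11.44 + 6.21 + 1.54
 = 30.44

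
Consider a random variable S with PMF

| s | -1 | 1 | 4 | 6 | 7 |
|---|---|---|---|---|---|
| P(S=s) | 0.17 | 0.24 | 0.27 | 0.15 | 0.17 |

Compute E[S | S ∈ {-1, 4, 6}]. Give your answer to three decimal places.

3.068

P(S ∈ {-1, 4, 6}) = 0.17 + 0.27 + 0.15 = 0.59.
E[S | S ∈ {-1, 4, 6}] = [(-1)·0.17 + 4·0.27 + 6·0.15] / 0.59
 = 1.81 / 0.59
 = 181/59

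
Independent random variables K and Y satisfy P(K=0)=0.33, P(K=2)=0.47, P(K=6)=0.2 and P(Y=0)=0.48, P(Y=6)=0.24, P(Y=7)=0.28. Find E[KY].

E[KY] = Σ_k Σ_y ky · P(K=k)P(Y=y)
 = 0·0.1584 + 0·0.0792 + 0·0.0924 + 0·0.2256 + 12·0.1128 + 14·0.1316 + 0·0.096 + 36·0.048 + 42·0.056
 = 0 + 0 + 0 + 0 + 1.3536 + 1.8424 + 0 + 1.728 + 2.352
 = 7.276

7.276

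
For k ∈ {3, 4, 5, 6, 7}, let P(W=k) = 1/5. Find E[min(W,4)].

3.8

E[min(W,4)] = Σ min(w,4)·P(W=w)
 = 3·1/5 + 4·1/5 + 4·1/5 + 4·1/5 + 4·1/5
 = 3/5 + 4/5 + 4/5 + 4/5 + 4/5
 = 19/5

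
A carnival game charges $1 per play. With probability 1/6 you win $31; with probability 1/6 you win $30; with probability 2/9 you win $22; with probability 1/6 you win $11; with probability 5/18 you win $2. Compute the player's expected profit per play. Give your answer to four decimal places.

E[payout] = 31·1/6 + 30·1/6 + 22·2/9 + 11·1/6 + 2·5/18
 = 31/6 + 5 + 44/9 + 11/6 + 5/9
 = 157/9
Net = 157/9 - 1 = 148/9

16.4444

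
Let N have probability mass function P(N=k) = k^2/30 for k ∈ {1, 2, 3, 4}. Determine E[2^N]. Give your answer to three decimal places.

11.533

E[2^N] = Σ 2^n·P(N=n)
 = 2·1/30 + 4·2/15 + 8·3/10 + 16·8/15
 = 1/15 + 8/15 + 12/5 + 128/15
 = 173/15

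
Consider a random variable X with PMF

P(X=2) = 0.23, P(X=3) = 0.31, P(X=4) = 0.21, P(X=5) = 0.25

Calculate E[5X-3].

14.4

E[5X-3] = Σ (5x-3)·P(X=x)
 = 7·0.23 + 12·0.31 + 17·0.21 + 22·0.25
 = 1.61 + 3.72 + 3.57 + 5.5
 = 14.4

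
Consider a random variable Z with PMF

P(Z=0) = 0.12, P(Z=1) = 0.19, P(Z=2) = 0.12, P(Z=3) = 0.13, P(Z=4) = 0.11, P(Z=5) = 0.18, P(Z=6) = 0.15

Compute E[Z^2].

E[Z^2] = Σ z^2·P(Z=z)
 = 0·0.12 + 1·0.19 + 4·0.12 + 9·0.13 + 16·0.11 + 25·0.18 + 36·0.15
 = 0 + 0.19 + 0.48 + 1.17 + 1.76 + 4.5 + 5.4
 = 13.5

13.5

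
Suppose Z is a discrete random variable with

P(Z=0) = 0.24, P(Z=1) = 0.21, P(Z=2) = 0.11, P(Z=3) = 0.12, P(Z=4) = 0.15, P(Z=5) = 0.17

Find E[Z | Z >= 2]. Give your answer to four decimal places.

P(Z >= 2) = 0.11 + 0.12 + 0.15 + 0.17 = 0.55.
E[Z | Z >= 2] = [2·0.11 + 3·0.12 + 4·0.15 + 5·0.17] / 0.55
 = 2.03 / 0.55
 = 203/55

3.6909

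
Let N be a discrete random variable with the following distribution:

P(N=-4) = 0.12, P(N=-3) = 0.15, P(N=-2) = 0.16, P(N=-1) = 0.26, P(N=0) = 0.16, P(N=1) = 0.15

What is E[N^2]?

E[N^2] = Σ n^2·P(N=n)
 = 16·0.12 + 9·0.15 + 4·0.16 + 1·0.26 + 0·0.16 + 1·0.15
 = 1.92 + 1.35 + 0.64 + 0.26 + 0 + 0.15
 = 4.32

4.32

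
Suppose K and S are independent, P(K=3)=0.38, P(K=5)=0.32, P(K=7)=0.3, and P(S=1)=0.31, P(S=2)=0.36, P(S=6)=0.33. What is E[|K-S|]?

E[|K-S|] = Σ_k Σ_s |k-s| · P(K=k)P(S=s)
 = 2·0.1178 + 1·0.1368 + 3·0.1254 + 4·0.0992 + 3·0.1152 + 1·0.1056 + 6·0.093 + 5·0.108 + 1·0.099
 = 0.2356 + 0.1368 + 0.3762 + 0.3968 + 0.3456 + 0.1056 + 0.558 + 0.54 + 0.099
 = 2.7936

2.7936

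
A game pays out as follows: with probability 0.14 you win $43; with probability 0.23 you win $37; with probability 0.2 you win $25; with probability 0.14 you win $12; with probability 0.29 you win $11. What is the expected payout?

E[payout] = 43·0.14 + 37·0.23 + 25·0.2 + 12·0.14 + 11·0.29
 = 6.02 + 8.51 + 5 + 1.68 + 3.19
 = 24.4

24.4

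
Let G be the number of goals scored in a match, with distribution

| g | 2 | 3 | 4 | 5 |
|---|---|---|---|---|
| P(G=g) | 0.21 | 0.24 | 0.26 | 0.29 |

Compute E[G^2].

14.41

E[G^2] = Σ g^2·P(G=g)
 = 4·0.21 + 9·0.24 + 16·0.26 + 25·0.29
 = 0.84 + 2.16 + 4.16 + 7.25
 = 14.41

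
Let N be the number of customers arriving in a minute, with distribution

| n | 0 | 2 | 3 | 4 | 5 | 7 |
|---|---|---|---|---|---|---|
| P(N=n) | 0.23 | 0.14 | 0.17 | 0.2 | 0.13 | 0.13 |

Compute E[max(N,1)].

3.38

E[max(N,1)] = Σ max(n,1)·P(N=n)
 = 1·0.23 + 2·0.14 + 3·0.17 + 4·0.2 + 5·0.13 + 7·0.13
 = 0.23 + 0.28 + 0.51 + 0.8 + 0.65 + 0.91
 = 3.38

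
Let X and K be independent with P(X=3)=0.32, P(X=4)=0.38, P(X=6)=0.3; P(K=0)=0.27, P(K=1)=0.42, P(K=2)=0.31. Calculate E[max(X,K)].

4.28

E[max(X,K)] = Σ_x Σ_k max(x,k) · P(X=x)P(K=k)
 = 3·0.0864 + 3·0.1344 + 3·0.0992 + 4·0.1026 + 4·0.1596 + 4·0.1178 + 6·0.081 + 6·0.126 + 6·0.093
 = 0.2592 + 0.4032 + 0.2976 + 0.4104 + 0.6384 + 0.4712 + 0.486 + 0.756 + 0.558
 = 4.28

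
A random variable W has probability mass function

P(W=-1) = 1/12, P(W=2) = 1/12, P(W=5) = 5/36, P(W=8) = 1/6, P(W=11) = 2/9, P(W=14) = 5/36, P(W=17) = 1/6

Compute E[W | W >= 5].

P(W >= 5) = 5/36 + 1/6 + 2/9 + 5/36 + 1/6 = 5/6.
E[W | W >= 5] = [5·5/36 + 8·1/6 + 11·2/9 + 14·5/36 + 17·1/6] / (5/6)
 = 37/4 / (5/6)
 = 111/10

11.1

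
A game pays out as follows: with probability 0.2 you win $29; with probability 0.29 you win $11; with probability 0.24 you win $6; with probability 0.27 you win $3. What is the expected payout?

E[payout] = 29·0.2 + 11·0.29 + 6·0.24 + 3·0.27
 = 5.8 + 3.19 + 1.44 + 0.81
 = 11.24

11.24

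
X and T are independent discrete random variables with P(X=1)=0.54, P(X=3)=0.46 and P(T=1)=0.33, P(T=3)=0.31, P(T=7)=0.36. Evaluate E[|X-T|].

E[|X-T|] = Σ_x Σ_t |x-t| · P(X=x)P(T=t)
 = 0·0.1782 + 2·0.1674 + 6·0.1944 + 2·0.1518 + 0·0.1426 + 4·0.1656
 = 0 + 0.3348 + 1.1664 + 0.3036 + 0 + 0.6624
 = 2.4672

2.4672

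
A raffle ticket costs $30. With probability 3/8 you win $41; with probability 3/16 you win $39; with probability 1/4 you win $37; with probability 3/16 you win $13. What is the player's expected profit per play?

E[payout] = 41·3/8 + 39·3/16 + 37·1/4 + 13·3/16
 = 123/8 + 117/16 + 37/4 + 39/16
 = 275/8
Net = 275/8 - 30 = 35/8

4.375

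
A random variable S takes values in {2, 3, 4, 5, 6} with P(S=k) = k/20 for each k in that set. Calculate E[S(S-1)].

17.5

E[S(S-1)] = Σ s(s-1)·P(S=s)
 = 2·1/10 + 6·3/20 + 12·1/5 + 20·1/4 + 30·3/10
 = 1/5 + 9/10 + 12/5 + 5 + 9
 = 35/2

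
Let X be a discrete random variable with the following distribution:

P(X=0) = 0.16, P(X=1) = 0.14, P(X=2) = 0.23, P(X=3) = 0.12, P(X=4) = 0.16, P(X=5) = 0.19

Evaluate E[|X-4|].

1.83

E[|X-4|] = Σ |x-4|·P(X=x)
 = 4·0.16 + 3·0.14 + 2·0.23 + 1·0.12 + 0·0.16 + 1·0.19
 = 0.64 + 0.42 + 0.46 + 0.12 + 0 + 0.19
 = 1.83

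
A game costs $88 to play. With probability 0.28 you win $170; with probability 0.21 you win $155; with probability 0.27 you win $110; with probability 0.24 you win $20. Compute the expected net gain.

E[payout] = 170·0.28 + 155·0.21 + 110·0.27 + 20·0.24
 = 47.6 + 32.55 + 29.7 + 4.8
 = 114.65
Net = 114.65 - 88 = 26.65

26.65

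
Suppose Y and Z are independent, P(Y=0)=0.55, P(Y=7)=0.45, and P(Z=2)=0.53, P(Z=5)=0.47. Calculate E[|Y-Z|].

E[|Y-Z|] = Σ_y Σ_z |y-z| · P(Y=y)P(Z=z)
 = 2·0.2915 + 5·0.2585 + 5·0.2385 + 2·0.2115
 = 0.583 + 1.2925 + 1.1925 + 0.423
 = 3.491

3.491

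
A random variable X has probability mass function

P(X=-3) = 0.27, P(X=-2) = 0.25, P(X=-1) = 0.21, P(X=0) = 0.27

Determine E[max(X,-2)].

E[max(X,-2)] = Σ max(x,-2)·P(X=x)
 = (-2)·0.27 + (-2)·0.25 + (-1)·0.21 + 0·0.27
 = (-0.54) + (-0.5) + (-0.21) + 0
 = -1.25

-1.25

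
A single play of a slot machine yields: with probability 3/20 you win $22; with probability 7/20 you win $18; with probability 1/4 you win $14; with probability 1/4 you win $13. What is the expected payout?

16.35

E[payout] = 22·3/20 + 18·7/20 + 14·1/4 + 13·1/4
 = 33/10 + 63/10 + 7/2 + 13/4
 = 327/20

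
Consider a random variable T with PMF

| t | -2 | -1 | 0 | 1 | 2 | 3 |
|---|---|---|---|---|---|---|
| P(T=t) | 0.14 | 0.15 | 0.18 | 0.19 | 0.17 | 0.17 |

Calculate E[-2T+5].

E[-2T+5] = Σ (-2t+5)·P(T=t)
 = 9·0.14 + 7·0.15 + 5·0.18 + 3·0.19 + 1·0.17 + (-1)·0.17
 = 1.26 + 1.05 + 0.9 + 0.57 + 0.17 + (-0.17)
 = 3.78

3.78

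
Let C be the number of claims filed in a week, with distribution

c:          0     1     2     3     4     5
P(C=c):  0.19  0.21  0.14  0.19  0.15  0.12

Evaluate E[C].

2.26

E[C] = Σ c·P(C=c)
 = 0·0.19 + 1·0.21 + 2·0.14 + 3·0.19 + 4·0.15 + 5·0.12
 = 0 + 0.21 + 0.28 + 0.57 + 0.6 + 0.6
 = 2.26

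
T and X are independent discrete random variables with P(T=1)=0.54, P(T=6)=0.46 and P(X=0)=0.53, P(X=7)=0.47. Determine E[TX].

E[TX] = Σ_t Σ_x tx · P(T=t)P(X=x)
 = 0·0.2862 + 7·0.2538 + 0·0.2438 + 42·0.2162
 = 0 + 1.7766 + 0 + 9.0804
 = 10.857

10.857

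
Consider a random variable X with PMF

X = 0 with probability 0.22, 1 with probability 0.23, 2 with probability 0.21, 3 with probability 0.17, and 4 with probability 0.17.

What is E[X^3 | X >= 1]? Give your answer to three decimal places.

P(X >= 1) = 0.23 + 0.21 + 0.17 + 0.17 = 0.78.
E[X^3 | X >= 1] = [1·0.23 + 8·0.21 + 27·0.17 + 64·0.17] / 0.78
 = 17.38 / 0.78
 = 869/39

22.282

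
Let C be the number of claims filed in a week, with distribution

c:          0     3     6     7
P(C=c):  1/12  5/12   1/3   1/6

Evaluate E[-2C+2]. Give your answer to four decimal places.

-6.8333

E[-2C+2] = Σ (-2c+2)·P(C=c)
 = 2·1/12 + (-4)·5/12 + (-10)·1/3 + (-12)·1/6
 = 1/6 + (-5/3) + (-10/3) + (-2)
 = -41/6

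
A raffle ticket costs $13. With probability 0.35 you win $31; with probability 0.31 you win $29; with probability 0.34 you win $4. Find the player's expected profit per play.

8.2

E[payout] = 31·0.35 + 29·0.31 + 4·0.34
 = 10.85 + 8.99 + 1.36
 = 21.2
Net = 21.2 - 13 = 8.2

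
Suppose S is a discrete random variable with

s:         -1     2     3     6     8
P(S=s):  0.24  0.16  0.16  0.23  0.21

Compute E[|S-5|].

E[|S-5|] = Σ |s-5|·P(S=s)
 = 6·0.24 + 3·0.16 + 2·0.16 + 1·0.23 + 3·0.21
 = 1.44 + 0.48 + 0.32 + 0.23 + 0.63
 = 3.1

3.1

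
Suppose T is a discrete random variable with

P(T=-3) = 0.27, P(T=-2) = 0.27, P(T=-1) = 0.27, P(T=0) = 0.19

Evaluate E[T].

-1.62

E[T] = Σ t·P(T=t)
 = (-3)·0.27 + (-2)·0.27 + (-1)·0.27 + 0·0.19
 = (-0.81) + (-0.54) + (-0.27) + 0
 = -1.62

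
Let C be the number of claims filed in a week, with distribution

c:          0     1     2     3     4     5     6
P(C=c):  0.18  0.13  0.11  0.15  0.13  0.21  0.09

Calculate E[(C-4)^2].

5.21

E[(C-4)^2] = Σ (c-4)^2·P(C=c)
 = 16·0.18 + 9·0.13 + 4·0.11 + 1·0.15 + 0·0.13 + 1·0.21 + 4·0.09
 = 2.88 + 1.17 + 0.44 + 0.15 + 0 + 0.21 + 0.36
 = 5.21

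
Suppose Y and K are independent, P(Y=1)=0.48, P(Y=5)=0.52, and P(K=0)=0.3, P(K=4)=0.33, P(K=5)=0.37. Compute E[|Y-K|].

2.2812

E[|Y-K|] = Σ_y Σ_k |y-k| · P(Y=y)P(K=k)
 = 1·0.144 + 3·0.1584 + 4·0.1776 + 5·0.156 + 1·0.1716 + 0·0.1924
 = 0.144 + 0.4752 + 0.7104 + 0.78 + 0.1716 + 0
 = 2.2812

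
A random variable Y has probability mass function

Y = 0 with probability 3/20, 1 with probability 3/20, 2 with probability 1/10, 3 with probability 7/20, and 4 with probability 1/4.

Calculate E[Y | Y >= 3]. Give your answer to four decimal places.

P(Y >= 3) = 7/20 + 1/4 = 3/5.
E[Y | Y >= 3] = [3·7/20 + 4·1/4] / (3/5)
 = 41/20 / (3/5)
 = 41/12

3.4167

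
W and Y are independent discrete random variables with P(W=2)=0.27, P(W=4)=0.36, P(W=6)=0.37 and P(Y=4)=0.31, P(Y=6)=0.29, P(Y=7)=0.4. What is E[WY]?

24.276

E[WY] = Σ_w Σ_y wy · P(W=w)P(Y=y)
 = 8·0.0837 + 12·0.0783 + 14·0.108 + 16·0.1116 + 24·0.1044 + 28·0.144 + 24·0.1147 + 36·0.1073 + 42·0.148
 = 0.6696 + 0.9396 + 1.512 + 1.7856 + 2.5056 + 4.032 + 2.7528 + 3.8628 + 6.216
 = 24.276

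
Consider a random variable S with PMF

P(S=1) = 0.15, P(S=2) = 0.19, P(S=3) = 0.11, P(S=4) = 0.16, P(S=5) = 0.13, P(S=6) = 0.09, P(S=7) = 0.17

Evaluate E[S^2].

19.28

E[S^2] = Σ s^2·P(S=s)
 = 1·0.15 + 4·0.19 + 9·0.11 + 16·0.16 + 25·0.13 + 36·0.09 + 49·0.17
 = 0.15 + 0.76 + 0.99 + 2.56 + 3.25 + 3.24 + 8.33
 = 19.28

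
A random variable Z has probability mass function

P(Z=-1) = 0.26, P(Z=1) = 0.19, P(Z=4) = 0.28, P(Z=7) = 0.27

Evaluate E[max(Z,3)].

4.36

E[max(Z,3)] = Σ max(z,3)·P(Z=z)
 = 3·0.26 + 3·0.19 + 4·0.28 + 7·0.27
 = 0.78 + 0.57 + 1.12 + 1.89
 = 4.36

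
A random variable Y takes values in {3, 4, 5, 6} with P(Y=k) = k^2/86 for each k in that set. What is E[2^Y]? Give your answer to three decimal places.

E[2^Y] = Σ 2^y·P(Y=y)
 = 8·9/86 + 16·8/43 + 32·25/86 + 64·18/43
 = 36/43 + 128/43 + 400/43 + 1152/43
 = 1716/43

39.907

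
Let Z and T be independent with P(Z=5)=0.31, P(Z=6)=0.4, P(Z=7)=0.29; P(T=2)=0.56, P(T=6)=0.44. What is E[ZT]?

E[ZT] = Σ_z Σ_t zt · P(Z=z)P(T=t)
 = 10·0.1736 + 30·0.1364 + 12·0.224 + 36·0.176 + 14·0.1624 + 42·0.1276
 = 1.736 + 4.092 + 2.688 + 6.336 + 2.2736 + 5.3592
 = 22.4848

22.4848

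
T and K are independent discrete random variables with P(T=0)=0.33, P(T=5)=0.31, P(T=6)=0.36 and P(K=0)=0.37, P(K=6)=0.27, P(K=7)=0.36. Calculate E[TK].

E[TK] = Σ_t Σ_k tk · P(T=t)P(K=k)
 = 0·0.1221 + 0·0.0891 + 0·0.1188 + 0·0.1147 + 30·0.0837 + 35·0.1116 + 0·0.1332 + 36·0.0972 + 42·0.1296
 = 0 + 0 + 0 + 0 + 2.511 + 3.906 + 0 + 3.4992 + 5.4432
 = 15.3594

15.3594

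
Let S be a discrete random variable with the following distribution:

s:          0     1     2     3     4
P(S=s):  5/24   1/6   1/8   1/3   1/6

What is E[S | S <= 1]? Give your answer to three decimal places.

0.444

P(S <= 1) = 5/24 + 1/6 = 3/8.
E[S | S <= 1] = [0·5/24 + 1·1/6] / (3/8)
 = 1/6 / (3/8)
 = 4/9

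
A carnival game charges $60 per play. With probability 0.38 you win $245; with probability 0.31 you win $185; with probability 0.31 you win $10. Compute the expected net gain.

93.55

E[payout] = 245·0.38 + 185·0.31 + 10·0.31
 = 93.1 + 57.35 + 3.1
 = 153.55
Net = 153.55 - 60 = 93.55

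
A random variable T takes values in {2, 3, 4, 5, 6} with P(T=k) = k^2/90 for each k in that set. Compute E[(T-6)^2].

E[(T-6)^2] = Σ (t-6)^2·P(T=t)
 = 16·2/45 + 9·1/10 + 4·8/45 + 1·5/18 + 0·2/5
 = 32/45 + 9/10 + 32/45 + 5/18 + 0
 = 13/5

2.6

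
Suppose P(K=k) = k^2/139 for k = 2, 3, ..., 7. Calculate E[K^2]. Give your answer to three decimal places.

33.633

E[K^2] = Σ k^2·P(K=k)
 = 4·4/139 + 9·9/139 + 16·16/139 + 25·25/139 + 36·36/139 + 49·49/139
 = 16/139 + 81/139 + 256/139 + 625/139 + 1296/139 + 2401/139
 = 4675/139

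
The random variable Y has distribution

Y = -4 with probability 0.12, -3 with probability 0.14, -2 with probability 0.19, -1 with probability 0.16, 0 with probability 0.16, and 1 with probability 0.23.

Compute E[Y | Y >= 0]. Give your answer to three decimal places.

P(Y >= 0) = 0.16 + 0.23 = 0.39.
E[Y | Y >= 0] = [0·0.16 + 1·0.23] / 0.39
 = 0.23 / 0.39
 = 23/39

0.590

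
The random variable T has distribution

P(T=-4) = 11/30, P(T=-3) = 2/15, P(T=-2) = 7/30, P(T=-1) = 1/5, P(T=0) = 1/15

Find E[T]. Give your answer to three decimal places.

-2.533

E[T] = Σ t·P(T=t)
 = (-4)·11/30 + (-3)·2/15 + (-2)·7/30 + (-1)·1/5 + 0·1/15
 = (-22/15) + (-2/5) + (-7/15) + (-1/5) + 0
 = -38/15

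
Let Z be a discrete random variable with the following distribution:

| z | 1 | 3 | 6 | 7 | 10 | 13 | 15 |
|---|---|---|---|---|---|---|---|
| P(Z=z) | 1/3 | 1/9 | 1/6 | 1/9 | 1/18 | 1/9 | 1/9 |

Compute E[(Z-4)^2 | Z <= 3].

P(Z <= 3) = 1/3 + 1/9 = 4/9.
E[(Z-4)^2 | Z <= 3] = [9·1/3 + 1·1/9] / (4/9)
 = 28/9 / (4/9)
 = 7

7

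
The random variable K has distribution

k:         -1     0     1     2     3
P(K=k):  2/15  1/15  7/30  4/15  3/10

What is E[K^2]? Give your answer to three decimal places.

4.133

E[K^2] = Σ k^2·P(K=k)
 = 1·2/15 + 0·1/15 + 1·7/30 + 4·4/15 + 9·3/10
 = 2/15 + 0 + 7/30 + 16/15 + 27/10
 = 62/15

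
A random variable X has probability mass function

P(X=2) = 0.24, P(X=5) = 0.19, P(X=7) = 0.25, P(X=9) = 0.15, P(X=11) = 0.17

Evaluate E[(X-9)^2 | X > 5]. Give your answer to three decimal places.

P(X > 5) = 0.25 + 0.15 + 0.17 = 0.57.
E[(X-9)^2 | X > 5] = [4·0.25 + 0·0.15 + 4·0.17] / 0.57
 = 1.68 / 0.57
 = 56/19

2.947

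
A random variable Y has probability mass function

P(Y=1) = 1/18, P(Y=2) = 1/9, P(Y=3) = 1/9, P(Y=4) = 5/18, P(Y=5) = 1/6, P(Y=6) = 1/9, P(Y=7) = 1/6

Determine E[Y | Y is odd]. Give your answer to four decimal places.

P(Y is odd) = 1/18 + 1/9 + 1/6 + 1/6 = 1/2.
E[Y | Y is odd] = [1·1/18 + 3·1/9 + 5·1/6 + 7·1/6] / (1/2)
 = 43/18 / (1/2)
 = 43/9

4.7778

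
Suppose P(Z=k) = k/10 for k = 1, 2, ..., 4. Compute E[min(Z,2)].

1.9

E[min(Z,2)] = Σ min(z,2)·P(Z=z)
 = 1·1/10 + 2·1/5 + 2·3/10 + 2·2/5
 = 1/10 + 2/5 + 3/5 + 4/5
 = 19/10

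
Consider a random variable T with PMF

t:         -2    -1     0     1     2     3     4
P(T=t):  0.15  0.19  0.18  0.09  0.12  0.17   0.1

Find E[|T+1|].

E[|T+1|] = Σ |t+1|·P(T=t)
 = 1·0.15 + 0·0.19 + 1·0.18 + 2·0.09 + 3·0.12 + 4·0.17 + 5·0.1
 = 0.15 + 0 + 0.18 + 0.18 + 0.36 + 0.68 + 0.5
 = 2.05

2.05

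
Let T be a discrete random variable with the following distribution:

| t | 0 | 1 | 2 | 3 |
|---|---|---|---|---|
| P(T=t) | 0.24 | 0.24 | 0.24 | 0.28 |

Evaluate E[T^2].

E[T^2] = Σ t^2·P(T=t)
 = 0·0.24 + 1·0.24 + 4·0.24 + 9·0.28
 = 0 + 0.24 + 0.96 + 2.52
 = 3.72

3.72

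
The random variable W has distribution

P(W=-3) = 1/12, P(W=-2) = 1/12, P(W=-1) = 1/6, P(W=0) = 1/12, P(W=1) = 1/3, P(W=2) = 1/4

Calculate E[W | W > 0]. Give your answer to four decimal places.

1.4286

P(W > 0) = 1/3 + 1/4 = 7/12.
E[W | W > 0] = [1·1/3 + 2·1/4] / (7/12)
 = 5/6 / (7/12)
 = 10/7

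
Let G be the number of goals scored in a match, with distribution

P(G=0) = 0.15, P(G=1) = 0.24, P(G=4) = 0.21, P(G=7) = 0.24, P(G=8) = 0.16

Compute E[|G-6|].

3.08

E[|G-6|] = Σ |g-6|·P(G=g)
 = 6·0.15 + 5·0.24 + 2·0.21 + 1·0.24 + 2·0.16
 = 0.9 + 1.2 + 0.42 + 0.24 + 0.32
 = 3.08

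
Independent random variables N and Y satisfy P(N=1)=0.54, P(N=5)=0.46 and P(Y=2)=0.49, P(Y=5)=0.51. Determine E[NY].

E[NY] = Σ_n Σ_y ny · P(N=n)P(Y=y)
 = 2·0.2646 + 5·0.2754 + 10·0.2254 + 25·0.2346
 = 0.5292 + 1.377 + 2.254 + 5.865
 = 10.0252

10.0252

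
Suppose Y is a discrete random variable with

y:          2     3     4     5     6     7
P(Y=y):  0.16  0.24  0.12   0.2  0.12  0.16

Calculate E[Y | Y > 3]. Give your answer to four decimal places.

P(Y > 3) = 0.12 + 0.2 + 0.12 + 0.16 = 0.6.
E[Y | Y > 3] = [4·0.12 + 5·0.2 + 6·0.12 + 7·0.16] / 0.6
 = 3.32 / 0.6
 = 83/15

5.5333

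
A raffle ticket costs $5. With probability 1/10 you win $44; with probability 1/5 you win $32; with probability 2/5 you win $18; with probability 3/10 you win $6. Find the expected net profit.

14.8

E[payout] = 44·1/10 + 32·1/5 + 18·2/5 + 6·3/10
 = 22/5 + 32/5 + 36/5 + 9/5
 = 99/5
Net = 99/5 - 5 = 74/5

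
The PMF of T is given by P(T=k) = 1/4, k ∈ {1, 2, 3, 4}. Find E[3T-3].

4.5

E[3T-3] = Σ (3t-3)·P(T=t)
 = 0·1/4 + 3·1/4 + 6·1/4 + 9·1/4
 = 0 + 3/4 + 3/2 + 9/4
 = 9/2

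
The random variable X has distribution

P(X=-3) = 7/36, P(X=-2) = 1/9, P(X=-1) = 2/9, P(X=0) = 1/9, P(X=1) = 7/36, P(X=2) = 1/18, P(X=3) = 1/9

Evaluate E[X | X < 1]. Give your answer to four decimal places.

-1.6087

P(X < 1) = 7/36 + 1/9 + 2/9 + 1/9 = 23/36.
E[X | X < 1] = [(-3)·7/36 + (-2)·1/9 + (-1)·2/9 + 0·1/9] / (23/36)
 = -37/36 / (23/36)
 = -37/23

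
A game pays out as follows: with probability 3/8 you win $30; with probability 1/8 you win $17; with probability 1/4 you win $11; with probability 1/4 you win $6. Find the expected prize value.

E[payout] = 30·3/8 + 17·1/8 + 11·1/4 + 6·1/4
 = 45/4 + 17/8 + 11/4 + 3/2
 = 141/8

17.625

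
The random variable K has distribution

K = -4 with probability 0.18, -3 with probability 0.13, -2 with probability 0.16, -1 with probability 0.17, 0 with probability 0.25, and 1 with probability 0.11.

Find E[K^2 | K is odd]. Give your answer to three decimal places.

P(K is odd) = 0.13 + 0.17 + 0.11 = 0.41.
E[K^2 | K is odd] = [9·0.13 + 1·0.17 + 1·0.11] / 0.41
 = 1.45 / 0.41
 = 145/41

3.537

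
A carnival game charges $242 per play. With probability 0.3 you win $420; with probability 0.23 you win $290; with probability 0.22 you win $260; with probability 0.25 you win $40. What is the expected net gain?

17.9

E[payout] = 420·0.3 + 290·0.23 + 260·0.22 + 40·0.25
 = 126 + 66.7 + 57.2 + 10
 = 259.9
Net = 259.9 - 242 = 17.9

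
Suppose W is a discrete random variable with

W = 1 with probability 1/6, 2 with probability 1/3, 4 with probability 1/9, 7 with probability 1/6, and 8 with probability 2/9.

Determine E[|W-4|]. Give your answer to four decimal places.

2.5556

E[|W-4|] = Σ |w-4|·P(W=w)
 = 3·1/6 + 2·1/3 + 0·1/9 + 3·1/6 + 4·2/9
 = 1/2 + 2/3 + 0 + 1/2 + 8/9
 = 23/9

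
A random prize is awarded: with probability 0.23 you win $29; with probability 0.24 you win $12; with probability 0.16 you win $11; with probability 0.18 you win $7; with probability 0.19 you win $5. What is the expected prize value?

13.52

E[payout] = 29·0.23 + 12·0.24 + 11·0.16 + 7·0.18 + 5·0.19
 = 6.67 + 2.88 + 1.76 + 1.26 + 0.95
 = 13.52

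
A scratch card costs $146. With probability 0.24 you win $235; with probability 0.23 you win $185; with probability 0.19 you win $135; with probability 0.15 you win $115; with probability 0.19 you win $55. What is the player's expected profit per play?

6.3

E[payout] = 235·0.24 + 185·0.23 + 135·0.19 + 115·0.15 + 55·0.19
 = 56.4 + 42.55 + 25.65 + 17.25 + 10.45
 = 152.3
Net = 152.3 - 146 = 6.3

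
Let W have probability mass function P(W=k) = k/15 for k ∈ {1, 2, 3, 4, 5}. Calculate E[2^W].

E[2^W] = Σ 2^w·P(W=w)
 = 2·1/15 + 4·2/15 + 8·1/5 + 16·4/15 + 32·1/3
 = 2/15 + 8/15 + 8/5 + 64/15 + 32/3
 = 86/5

17.2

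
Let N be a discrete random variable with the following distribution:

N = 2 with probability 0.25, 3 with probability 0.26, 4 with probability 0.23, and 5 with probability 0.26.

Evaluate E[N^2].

E[N^2] = Σ n^2·P(N=n)
 = 4·0.25 + 9·0.26 + 16·0.23 + 25·0.26
 = 1 + 2.34 + 3.68 + 6.5
 = 13.52

13.52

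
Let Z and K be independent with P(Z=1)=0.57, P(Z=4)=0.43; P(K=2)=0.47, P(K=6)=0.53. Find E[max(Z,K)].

E[max(Z,K)] = Σ_z Σ_k max(z,k) · P(Z=z)P(K=k)
 = 2·0.2679 + 6·0.3021 + 4·0.2021 + 6·0.2279
 = 0.5358 + 1.8126 + 0.8084 + 1.3674
 = 4.5242

4.5242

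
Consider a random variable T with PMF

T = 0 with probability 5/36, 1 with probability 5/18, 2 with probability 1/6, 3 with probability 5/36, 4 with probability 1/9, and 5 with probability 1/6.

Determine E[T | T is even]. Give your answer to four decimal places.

1.8667

P(T is even) = 5/36 + 1/6 + 1/9 = 5/12.
E[T | T is even] = [0·5/36 + 2·1/6 + 4·1/9] / (5/12)
 = 7/9 / (5/12)
 = 28/15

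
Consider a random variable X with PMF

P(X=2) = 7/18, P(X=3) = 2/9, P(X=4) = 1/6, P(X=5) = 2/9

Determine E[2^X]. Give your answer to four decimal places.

E[2^X] = Σ 2^x·P(X=x)
 = 4·7/18 + 8·2/9 + 16·1/6 + 32·2/9
 = 14/9 + 16/9 + 8/3 + 64/9
 = 118/9

13.1111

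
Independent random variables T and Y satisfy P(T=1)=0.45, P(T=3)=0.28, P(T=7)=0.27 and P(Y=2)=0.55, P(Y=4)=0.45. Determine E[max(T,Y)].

E[max(T,Y)] = Σ_t Σ_y max(t,y) · P(T=t)P(Y=y)
 = 2·0.2475 + 4·0.2025 + 3·0.154 + 4·0.126 + 7·0.1485 + 7·0.1215
 = 0.495 + 0.81 + 0.462 + 0.504 + 1.0395 + 0.8505
 = 4.161

4.161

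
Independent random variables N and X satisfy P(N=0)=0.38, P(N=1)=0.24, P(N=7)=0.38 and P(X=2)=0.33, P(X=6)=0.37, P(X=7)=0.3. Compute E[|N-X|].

E[|N-X|] = Σ_n Σ_x |n-x| · P(N=n)P(X=x)
 = 2·0.1254 + 6·0.1406 + 7·0.114 + 1·0.0792 + 5·0.0888 + 6·0.072 + 5·0.1254 + 1·0.1406 + 0·0.114
 = 0.2508 + 0.8436 + 0.798 + 0.0792 + 0.444 + 0.432 + 0.627 + 0.1406 + 0
 = 3.6152

3.6152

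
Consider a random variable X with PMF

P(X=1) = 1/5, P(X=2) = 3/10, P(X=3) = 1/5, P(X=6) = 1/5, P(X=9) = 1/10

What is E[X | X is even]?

3.6

P(X is even) = 3/10 + 1/5 = 1/2.
E[X | X is even] = [2·3/10 + 6·1/5] / (1/2)
 = 9/5 / (1/2)
 = 18/5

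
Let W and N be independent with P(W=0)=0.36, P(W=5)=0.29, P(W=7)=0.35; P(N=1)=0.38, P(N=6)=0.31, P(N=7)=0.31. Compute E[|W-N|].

E[|W-N|] = Σ_w Σ_n |w-n| · P(W=w)P(N=n)
 = 1·0.1368 + 6·0.1116 + 7·0.1116 + 4·0.1102 + 1·0.0899 + 2·0.0899 + 6·0.133 + 1·0.1085 + 0·0.1085
 = 0.1368 + 0.6696 + 0.7812 + 0.4408 + 0.0899 + 0.1798 + 0.798 + 0.1085 + 0
 = 3.2046

3.2046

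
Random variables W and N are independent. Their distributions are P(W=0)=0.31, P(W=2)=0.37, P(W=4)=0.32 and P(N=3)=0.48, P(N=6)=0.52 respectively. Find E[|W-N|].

E[|W-N|] = Σ_w Σ_n |w-n| · P(W=w)P(N=n)
 = 3·0.1488 + 6·0.1612 + 1·0.1776 + 4·0.1924 + 1·0.1536 + 2·0.1664
 = 0.4464 + 0.9672 + 0.1776 + 0.7696 + 0.1536 + 0.3328
 = 2.8472

2.8472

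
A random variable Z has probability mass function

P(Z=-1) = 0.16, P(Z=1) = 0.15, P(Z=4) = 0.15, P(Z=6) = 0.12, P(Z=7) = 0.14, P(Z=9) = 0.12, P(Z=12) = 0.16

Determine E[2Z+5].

E[2Z+5] = Σ (2z+5)·P(Z=z)
 = 3·0.16 + 7·0.15 + 13·0.15 + 17·0.12 + 19·0.14 + 23·0.12 + 29·0.16
 = 0.48 + 1.05 + 1.95 + 2.04 + 2.66 + 2.76 + 4.64
 = 15.58

15.58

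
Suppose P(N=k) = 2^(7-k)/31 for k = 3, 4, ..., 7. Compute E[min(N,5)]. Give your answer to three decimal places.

3.710

E[min(N,5)] = Σ min(n,5)·P(N=n)
 = 3·16/31 + 4·8/31 + 5·4/31 + 5·2/31 + 5·1/31
 = 48/31 + 32/31 + 20/31 + 10/31 + 5/31
 = 115/31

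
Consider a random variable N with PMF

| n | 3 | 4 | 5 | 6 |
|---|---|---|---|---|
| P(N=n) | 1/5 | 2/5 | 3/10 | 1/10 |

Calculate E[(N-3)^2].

2.5

E[(N-3)^2] = Σ (n-3)^2·P(N=n)
 = 0·1/5 + 1·2/5 + 4·3/10 + 9·1/10
 = 0 + 2/5 + 6/5 + 9/10
 = 5/2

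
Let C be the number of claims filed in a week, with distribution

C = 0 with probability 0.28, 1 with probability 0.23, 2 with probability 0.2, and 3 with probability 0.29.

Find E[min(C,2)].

1.21

E[min(C,2)] = Σ min(c,2)·P(C=c)
 = 0·0.28 + 1·0.23 + 2·0.2 + 2·0.29
 = 0 + 0.23 + 0.4 + 0.58
 = 1.21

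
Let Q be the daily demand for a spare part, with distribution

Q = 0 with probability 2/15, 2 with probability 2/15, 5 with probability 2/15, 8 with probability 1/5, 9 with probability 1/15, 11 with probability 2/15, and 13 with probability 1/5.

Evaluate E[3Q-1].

20.6

E[3Q-1] = Σ (3q-1)·P(Q=q)
 = (-1)·2/15 + 5·2/15 + 14·2/15 + 23·1/5 + 26·1/15 + 32·2/15 + 38·1/5
 = (-2/15) + 2/3 + 28/15 + 23/5 + 26/15 + 64/15 + 38/5
 = 103/5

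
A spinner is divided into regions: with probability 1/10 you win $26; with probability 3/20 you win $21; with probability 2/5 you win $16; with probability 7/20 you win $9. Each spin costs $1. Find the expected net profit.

14.3

E[payout] = 26·1/10 + 21·3/20 + 16·2/5 + 9·7/20
 = 13/5 + 63/20 + 32/5 + 63/20
 = 153/10
Net = 153/10 - 1 = 143/10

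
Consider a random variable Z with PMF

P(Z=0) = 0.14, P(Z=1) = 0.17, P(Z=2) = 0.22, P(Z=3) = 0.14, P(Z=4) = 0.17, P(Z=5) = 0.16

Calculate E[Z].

E[Z] = Σ z·P(Z=z)
 = 0·0.14 + 1·0.17 + 2·0.22 + 3·0.14 + 4·0.17 + 5·0.16
 = 0 + 0.17 + 0.44 + 0.42 + 0.68 + 0.8
 = 2.51

2.51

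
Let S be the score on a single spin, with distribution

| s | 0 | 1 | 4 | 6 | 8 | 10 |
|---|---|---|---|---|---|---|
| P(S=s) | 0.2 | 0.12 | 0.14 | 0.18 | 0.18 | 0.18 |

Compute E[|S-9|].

E[|S-9|] = Σ |s-9|·P(S=s)
 = 9·0.2 + 8·0.12 + 5·0.14 + 3·0.18 + 1·0.18 + 1·0.18
 = 1.8 + 0.96 + 0.7 + 0.54 + 0.18 + 0.18
 = 4.36

4.36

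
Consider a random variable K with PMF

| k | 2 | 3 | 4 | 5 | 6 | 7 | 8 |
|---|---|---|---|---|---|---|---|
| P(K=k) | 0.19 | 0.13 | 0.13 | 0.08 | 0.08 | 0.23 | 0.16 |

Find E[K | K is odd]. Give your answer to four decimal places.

5.4545

P(K is odd) = 0.13 + 0.08 + 0.23 = 0.44.
E[K | K is odd] = [3·0.13 + 5·0.08 + 7·0.23] / 0.44
 = 2.4 / 0.44
 = 60/11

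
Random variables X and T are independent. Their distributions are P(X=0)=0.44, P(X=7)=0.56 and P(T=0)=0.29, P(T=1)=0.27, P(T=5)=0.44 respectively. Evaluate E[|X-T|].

E[|X-T|] = Σ_x Σ_t |x-t| · P(X=x)P(T=t)
 = 0·0.1276 + 1·0.1188 + 5·0.1936 + 7·0.1624 + 6·0.1512 + 2·0.2464
 = 0 + 0.1188 + 0.968 + 1.1368 + 0.9072 + 0.4928
 = 3.6236

3.6236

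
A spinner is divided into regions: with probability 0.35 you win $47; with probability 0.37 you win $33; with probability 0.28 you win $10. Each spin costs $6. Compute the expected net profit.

E[payout] = 47·0.35 + 33·0.37 + 10·0.28
 = 16.45 + 12.21 + 2.8
 = 31.46
Net = 31.46 - 6 = 25.46

25.46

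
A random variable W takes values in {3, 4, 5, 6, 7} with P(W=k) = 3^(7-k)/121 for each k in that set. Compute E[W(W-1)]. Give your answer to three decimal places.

9.273

E[W(W-1)] = Σ w(w-1)·P(W=w)
 = 6·81/121 + 12·27/121 + 20·9/121 + 30·3/121 + 42·1/121
 = 486/121 + 324/121 + 180/121 + 90/121 + 42/121
 = 102/11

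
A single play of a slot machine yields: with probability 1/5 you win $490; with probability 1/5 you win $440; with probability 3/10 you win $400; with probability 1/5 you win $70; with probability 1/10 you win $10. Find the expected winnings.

321

E[payout] = 490·1/5 + 440·1/5 + 400·3/10 + 70·1/5 + 10·1/10
 = 98 + 88 + 120 + 14 + 1
 = 321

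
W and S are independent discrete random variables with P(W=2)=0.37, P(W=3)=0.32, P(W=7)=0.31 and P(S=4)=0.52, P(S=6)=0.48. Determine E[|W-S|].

E[|W-S|] = Σ_w Σ_s |w-s| · P(W=w)P(S=s)
 = 2·0.1924 + 4·0.1776 + 1·0.1664 + 3·0.1536 + 3·0.1612 + 1·0.1488
 = 0.3848 + 0.7104 + 0.1664 + 0.4608 + 0.4836 + 0.1488
 = 2.3548

2.3548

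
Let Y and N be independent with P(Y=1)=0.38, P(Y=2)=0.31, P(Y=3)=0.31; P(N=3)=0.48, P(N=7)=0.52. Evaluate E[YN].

9.8044

E[YN] = Σ_y Σ_n yn · P(Y=y)P(N=n)
 = 3·0.1824 + 7·0.1976 + 6·0.1488 + 14·0.1612 + 9·0.1488 + 21·0.1612
 = 0.5472 + 1.3832 + 0.8928 + 2.2568 + 1.3392 + 3.3852
 = 9.8044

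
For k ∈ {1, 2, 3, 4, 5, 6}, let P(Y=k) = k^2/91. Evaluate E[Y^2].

E[Y^2] = Σ y^2·P(Y=y)
 = 1·1/91 + 4·4/91 + 9·9/91 + 16·16/91 + 25·25/91 + 36·36/91
 = 1/91 + 16/91 + 81/91 + 256/91 + 625/91 + 1296/91
 = 25

25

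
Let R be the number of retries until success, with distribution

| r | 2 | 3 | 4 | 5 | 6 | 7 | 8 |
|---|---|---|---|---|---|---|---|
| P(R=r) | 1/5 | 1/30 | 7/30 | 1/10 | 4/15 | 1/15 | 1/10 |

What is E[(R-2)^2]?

E[(R-2)^2] = Σ (r-2)^2·P(R=r)
 = 0·1/5 + 1·1/30 + 4·7/30 + 9·1/10 + 16·4/15 + 25·1/15 + 36·1/10
 = 0 + 1/30 + 14/15 + 9/10 + 64/15 + 5/3 + 18/5
 = 57/5

11.4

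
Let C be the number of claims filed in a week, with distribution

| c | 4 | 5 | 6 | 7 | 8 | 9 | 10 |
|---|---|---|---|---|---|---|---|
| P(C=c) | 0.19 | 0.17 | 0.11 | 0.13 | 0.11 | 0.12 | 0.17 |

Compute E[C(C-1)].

44.54

E[C(C-1)] = Σ c(c-1)·P(C=c)
 = 12·0.19 + 20·0.17 + 30·0.11 + 42·0.13 + 56·0.11 + 72·0.12 + 90·0.17
 = 2.28 + 3.4 + 3.3 + 5.46 + 6.16 + 8.64 + 15.3
 = 44.54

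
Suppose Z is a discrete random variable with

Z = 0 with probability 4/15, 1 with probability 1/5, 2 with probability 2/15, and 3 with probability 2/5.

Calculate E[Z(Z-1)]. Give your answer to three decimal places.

E[Z(Z-1)] = Σ z(z-1)·P(Z=z)
 = 0·4/15 + 0·1/5 + 2·2/15 + 6·2/5
 = 0 + 0 + 4/15 + 12/5
 = 8/3

2.667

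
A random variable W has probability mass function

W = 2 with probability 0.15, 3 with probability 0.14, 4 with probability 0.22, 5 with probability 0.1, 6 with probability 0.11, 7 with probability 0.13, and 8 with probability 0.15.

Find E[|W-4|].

E[|W-4|] = Σ |w-4|·P(W=w)
 = 2·0.15 + 1·0.14 + 0·0.22 + 1·0.1 + 2·0.11 + 3·0.13 + 4·0.15
 = 0.3 + 0.14 + 0 + 0.1 + 0.22 + 0.39 + 0.6
 = 1.75

1.75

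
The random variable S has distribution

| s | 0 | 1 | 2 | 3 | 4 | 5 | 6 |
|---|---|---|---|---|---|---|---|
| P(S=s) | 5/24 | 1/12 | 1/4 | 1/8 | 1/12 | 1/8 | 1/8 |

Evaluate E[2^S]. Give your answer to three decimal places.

15.708

E[2^S] = Σ 2^s·P(S=s)
 = 1·5/24 + 2·1/12 + 4·1/4 + 8·1/8 + 16·1/12 + 32·1/8 + 64·1/8
 = 5/24 + 1/6 + 1 + 1 + 4/3 + 4 + 8
 = 377/24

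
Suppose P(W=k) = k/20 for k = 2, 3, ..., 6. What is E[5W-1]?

21.5

E[5W-1] = Σ (5w-1)·P(W=w)
 = 9·1/10 + 14·3/20 + 19·1/5 + 24·1/4 + 29·3/10
 = 9/10 + 21/10 + 19/5 + 6 + 87/10
 = 43/2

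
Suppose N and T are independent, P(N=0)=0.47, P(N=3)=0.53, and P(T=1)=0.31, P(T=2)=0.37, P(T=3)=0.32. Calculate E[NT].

E[NT] = Σ_n Σ_t nt · P(N=n)P(T=t)
 = 0·0.1457 + 0·0.1739 + 0·0.1504 + 3·0.1643 + 6·0.1961 + 9·0.1696
 = 0 + 0 + 0 + 0.4929 + 1.1766 + 1.5264
 = 3.1959

3.1959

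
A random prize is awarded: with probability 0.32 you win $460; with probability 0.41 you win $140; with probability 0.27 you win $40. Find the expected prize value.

215.4

E[payout] = 460·0.32 + 140·0.41 + 40·0.27
 = 147.2 + 57.4 + 10.8
 = 215.4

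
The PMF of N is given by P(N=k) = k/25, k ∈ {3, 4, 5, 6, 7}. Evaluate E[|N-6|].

E[|N-6|] = Σ |n-6|·P(N=n)
 = 3·3/25 + 2·4/25 + 1·1/5 + 0·6/25 + 1·7/25
 = 9/25 + 8/25 + 1/5 + 0 + 7/25
 = 29/25

1.16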